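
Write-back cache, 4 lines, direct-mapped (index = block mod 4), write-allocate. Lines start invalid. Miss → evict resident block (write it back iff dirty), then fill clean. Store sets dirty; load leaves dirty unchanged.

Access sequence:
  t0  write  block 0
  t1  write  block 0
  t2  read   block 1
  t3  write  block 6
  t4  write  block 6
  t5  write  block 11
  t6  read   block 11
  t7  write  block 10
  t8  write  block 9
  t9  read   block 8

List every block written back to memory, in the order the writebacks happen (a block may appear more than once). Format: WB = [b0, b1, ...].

WB = [6, 0]

0: W B0 -> L0 miss  d=D]
1: W B0 -> L0 hit  d=D]
2: R B1 -> L1 miss  d=-]
3: W B6 -> L2 miss  d=D]
4: W B6 -> L2 hit  d=D]
5: W B11 -> L3 miss  d=D]
6: R B11 -> L3 hit  d=D]
7: W B10 -> L2 miss wb->B6  d=D]
8: W B9 -> L1 miss  d=D]
9: R B8 -> L0 miss wb->B0  d=-]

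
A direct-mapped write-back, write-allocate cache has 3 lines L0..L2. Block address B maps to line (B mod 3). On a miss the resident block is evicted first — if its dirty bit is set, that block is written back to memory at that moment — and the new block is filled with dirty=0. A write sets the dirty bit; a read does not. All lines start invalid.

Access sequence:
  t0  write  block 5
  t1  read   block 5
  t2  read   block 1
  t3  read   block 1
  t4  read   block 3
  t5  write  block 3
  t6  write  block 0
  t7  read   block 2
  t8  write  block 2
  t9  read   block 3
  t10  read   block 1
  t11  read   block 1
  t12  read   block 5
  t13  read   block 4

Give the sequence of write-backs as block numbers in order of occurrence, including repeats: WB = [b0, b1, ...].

0: W B5 -> L2 miss  d=D]
1: R B5 -> L2 hit  d=D]
2: R B1 -> L1 miss  d=-]
3: R B1 -> L1 hit  d=-]
4: R B3 -> L0 miss  d=-]
5: W B3 -> L0 hit  d=D]
6: W B0 -> L0 miss wb->B3  d=D]
7: R B2 -> L2 miss wb->B5  d=-]
8: W B2 -> L2 hit  d=D]
9: R B3 -> L0 miss wb->B0  d=-]
10: R B1 -> L1 hit  d=-]
11: R B1 -> L1 hit  d=-]
12: R B5 -> L2 miss wb->B2  d=-]
13: R B4 -> L1 miss  d=-]

WB = [3, 5, 0, 2]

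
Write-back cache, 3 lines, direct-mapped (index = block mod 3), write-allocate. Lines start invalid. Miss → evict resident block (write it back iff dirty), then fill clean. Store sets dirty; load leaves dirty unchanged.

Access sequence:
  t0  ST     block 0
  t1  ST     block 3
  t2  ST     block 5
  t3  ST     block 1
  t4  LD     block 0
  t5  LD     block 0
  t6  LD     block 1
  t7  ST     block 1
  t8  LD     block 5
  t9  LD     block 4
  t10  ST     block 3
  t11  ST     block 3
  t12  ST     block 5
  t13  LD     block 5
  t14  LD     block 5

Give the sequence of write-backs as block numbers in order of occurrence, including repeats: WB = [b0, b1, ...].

  0 | W B0 → L0 miss [D]
  1 | W B3 → L0 miss wb→B0 [D]
  2 | W B5 → L2 miss [D]
  3 | W B1 → L1 miss [D]
  4 | R B0 → L0 miss wb→B3 [-]
  5 | R B0 → L0 hit [-]
  6 | R B1 → L1 hit [D]
  7 | W B1 → L1 hit [D]
  8 | R B5 → L2 hit [D]
  9 | R B4 → L1 miss wb→B1 [-]
  10 | W B3 → L0 miss [D]
  11 | W B3 → L0 hit [D]
  12 | W B5 → L2 hit [D]
  13 | R B5 → L2 hit [D]
  14 | R B5 → L2 hit [D]

WB = [0, 3, 1]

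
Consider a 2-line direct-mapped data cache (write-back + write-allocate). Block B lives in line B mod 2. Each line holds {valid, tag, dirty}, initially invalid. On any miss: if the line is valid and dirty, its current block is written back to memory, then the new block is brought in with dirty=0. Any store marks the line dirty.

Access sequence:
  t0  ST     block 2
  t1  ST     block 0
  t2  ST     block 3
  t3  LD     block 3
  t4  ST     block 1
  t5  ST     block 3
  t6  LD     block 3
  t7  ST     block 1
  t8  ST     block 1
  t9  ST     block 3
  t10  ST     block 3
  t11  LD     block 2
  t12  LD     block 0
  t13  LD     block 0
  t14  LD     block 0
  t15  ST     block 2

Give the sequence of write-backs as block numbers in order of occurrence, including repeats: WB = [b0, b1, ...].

WB = [2, 3, 1, 3, 1, 0]

0: W B2 → L0 miss [D]
1: W B0 → L0 miss wb→B2 [D]
2: W B3 → L1 miss [D]
3: R B3 → L1 hit [D]
4: W B1 → L1 miss wb→B3 [D]
5: W B3 → L1 miss wb→B1 [D]
6: R B3 → L1 hit [D]
7: W B1 → L1 miss wb→B3 [D]
8: W B1 → L1 hit [D]
9: W B3 → L1 miss wb→B1 [D]
10: W B3 → L1 hit [D]
11: R B2 → L0 miss wb→B0 [-]
12: R B0 → L0 miss [-]
13: R B0 → L0 hit [-]
14: R B0 → L0 hit [-]
15: W B2 → L0 miss [D]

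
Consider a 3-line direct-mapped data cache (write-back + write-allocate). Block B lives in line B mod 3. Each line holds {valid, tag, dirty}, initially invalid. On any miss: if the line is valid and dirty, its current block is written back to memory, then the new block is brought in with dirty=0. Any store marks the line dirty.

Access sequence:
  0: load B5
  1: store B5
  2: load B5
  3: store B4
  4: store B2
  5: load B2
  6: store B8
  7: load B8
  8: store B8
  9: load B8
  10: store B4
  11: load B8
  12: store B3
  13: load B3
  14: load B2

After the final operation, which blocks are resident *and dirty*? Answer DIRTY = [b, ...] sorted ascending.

  0 | R B5 → L2 miss [-]
  1 | W B5 → L2 hit [D]
  2 | R B5 → L2 hit [D]
  3 | W B4 → L1 miss [D]
  4 | W B2 → L2 miss wb→B5 [D]
  5 | R B2 → L2 hit [D]
  6 | W B8 → L2 miss wb→B2 [D]
  7 | R B8 → L2 hit [D]
  8 | W B8 → L2 hit [D]
  9 | R B8 → L2 hit [D]
  10 | W B4 → L1 hit [D]
  11 | R B8 → L2 hit [D]
  12 | W B3 → L0 miss [D]
  13 | R B3 → L0 hit [D]
  14 | R B2 → L2 miss wb→B8 [-]

DIRTY = [3, 4]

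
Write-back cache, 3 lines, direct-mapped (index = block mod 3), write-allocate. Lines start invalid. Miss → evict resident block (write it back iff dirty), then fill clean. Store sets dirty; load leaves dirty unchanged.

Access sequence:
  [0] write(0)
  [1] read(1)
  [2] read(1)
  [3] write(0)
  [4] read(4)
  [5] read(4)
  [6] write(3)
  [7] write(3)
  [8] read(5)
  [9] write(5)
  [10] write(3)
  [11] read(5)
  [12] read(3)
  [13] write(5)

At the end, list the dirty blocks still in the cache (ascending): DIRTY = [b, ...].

  0 | W B0 → L0 miss [D]
  1 | R B1 → L1 miss [-]
  2 | R B1 → L1 hit [-]
  3 | W B0 → L0 hit [D]
  4 | R B4 → L1 miss [-]
  5 | R B4 → L1 hit [-]
  6 | W B3 → L0 miss wb→B0 [D]
  7 | W B3 → L0 hit [D]
  8 | R B5 → L2 miss [-]
  9 | W B5 → L2 hit [D]
  10 | W B3 → L0 hit [D]
  11 | R B5 → L2 hit [D]
  12 | R B3 → L0 hit [D]
  13 | W B5 → L2 hit [D]

DIRTY = [3, 5]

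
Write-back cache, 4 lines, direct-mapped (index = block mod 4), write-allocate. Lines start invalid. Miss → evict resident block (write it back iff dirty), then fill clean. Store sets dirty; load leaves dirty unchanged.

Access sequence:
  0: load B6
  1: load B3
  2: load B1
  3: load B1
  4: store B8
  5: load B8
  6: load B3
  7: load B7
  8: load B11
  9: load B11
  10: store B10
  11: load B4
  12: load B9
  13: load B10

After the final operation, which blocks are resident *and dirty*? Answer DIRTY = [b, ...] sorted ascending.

0: R B6 -> L2 miss  d=-]
1: R B3 -> L3 miss  d=-]
2: R B1 -> L1 miss  d=-]
3: R B1 -> L1 hit  d=-]
4: W B8 -> L0 miss  d=D]
5: R B8 -> L0 hit  d=D]
6: R B3 -> L3 hit  d=-]
7: R B7 -> L3 miss  d=-]
8: R B11 -> L3 miss  d=-]
9: R B11 -> L3 hit  d=-]
10: W B10 -> L2 miss  d=D]
11: R B4 -> L0 miss wb->B8  d=-]
12: R B9 -> L1 miss  d=-]
13: R B10 -> L2 hit  d=D]

DIRTY = [10]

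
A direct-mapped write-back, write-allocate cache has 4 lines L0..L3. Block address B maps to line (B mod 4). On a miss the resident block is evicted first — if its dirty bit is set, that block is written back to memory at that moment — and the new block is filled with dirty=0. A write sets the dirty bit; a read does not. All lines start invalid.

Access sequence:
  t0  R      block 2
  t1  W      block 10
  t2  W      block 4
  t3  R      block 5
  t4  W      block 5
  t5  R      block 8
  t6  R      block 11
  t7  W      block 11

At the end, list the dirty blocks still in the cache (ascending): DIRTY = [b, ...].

DIRTY = [5, 10, 11]

0: R B2 -> L2 miss  d=-]
1: W B10 -> L2 miss  d=D]
2: W B4 -> L0 miss  d=D]
3: R B5 -> L1 miss  d=-]
4: W B5 -> L1 hit  d=D]
5: R B8 -> L0 miss wb->B4  d=-]
6: R B11 -> L3 miss  d=-]
7: W B11 -> L3 hit  d=D]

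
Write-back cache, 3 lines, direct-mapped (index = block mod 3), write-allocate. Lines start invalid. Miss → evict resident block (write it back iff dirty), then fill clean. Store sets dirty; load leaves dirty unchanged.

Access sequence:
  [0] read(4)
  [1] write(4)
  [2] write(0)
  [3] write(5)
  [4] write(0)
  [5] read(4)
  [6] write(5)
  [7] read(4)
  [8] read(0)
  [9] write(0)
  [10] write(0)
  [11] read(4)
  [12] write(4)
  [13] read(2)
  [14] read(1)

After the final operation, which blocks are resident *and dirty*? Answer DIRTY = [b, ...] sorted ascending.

0: R B4 → L1 miss [-]
1: W B4 → L1 hit [D]
2: W B0 → L0 miss [D]
3: W B5 → L2 miss [D]
4: W B0 → L0 hit [D]
5: R B4 → L1 hit [D]
6: W B5 → L2 hit [D]
7: R B4 → L1 hit [D]
8: R B0 → L0 hit [D]
9: W B0 → L0 hit [D]
10: W B0 → L0 hit [D]
11: R B4 → L1 hit [D]
12: W B4 → L1 hit [D]
13: R B2 → L2 miss wb→B5 [-]
14: R B1 → L1 miss wb→B4 [-]

DIRTY = [0]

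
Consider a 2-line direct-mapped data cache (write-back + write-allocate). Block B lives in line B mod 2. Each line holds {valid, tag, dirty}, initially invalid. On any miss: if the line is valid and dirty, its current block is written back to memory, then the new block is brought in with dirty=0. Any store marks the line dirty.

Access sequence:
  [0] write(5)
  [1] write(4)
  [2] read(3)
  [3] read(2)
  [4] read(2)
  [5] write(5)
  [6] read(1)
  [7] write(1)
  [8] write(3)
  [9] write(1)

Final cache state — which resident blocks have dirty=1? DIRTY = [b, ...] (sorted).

  0 | W B5 → L1 miss [D]
  1 | W B4 → L0 miss [D]
  2 | R B3 → L1 miss wb→B5 [-]
  3 | R B2 → L0 miss wb→B4 [-]
  4 | R B2 → L0 hit [-]
  5 | W B5 → L1 miss [D]
  6 | R B1 → L1 miss wb→B5 [-]
  7 | W B1 → L1 hit [D]
  8 | W B3 → L1 miss wb→B1 [D]
  9 | W B1 → L1 miss wb→B3 [D]

DIRTY = [1]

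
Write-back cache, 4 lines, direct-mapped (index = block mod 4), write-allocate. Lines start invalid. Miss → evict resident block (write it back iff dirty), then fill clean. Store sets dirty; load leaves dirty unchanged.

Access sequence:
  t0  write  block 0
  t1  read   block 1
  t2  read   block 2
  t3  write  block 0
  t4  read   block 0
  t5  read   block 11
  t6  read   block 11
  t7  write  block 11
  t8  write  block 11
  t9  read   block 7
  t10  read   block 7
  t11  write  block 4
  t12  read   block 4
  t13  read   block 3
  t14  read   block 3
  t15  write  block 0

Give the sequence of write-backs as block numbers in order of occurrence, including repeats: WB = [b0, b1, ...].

WB = [11, 0, 4]

0: W B0 → L0 miss [D]
1: R B1 → L1 miss [-]
2: R B2 → L2 miss [-]
3: W B0 → L0 hit [D]
4: R B0 → L0 hit [D]
5: R B11 → L3 miss [-]
6: R B11 → L3 hit [-]
7: W B11 → L3 hit [D]
8: W B11 → L3 hit [D]
9: R B7 → L3 miss wb→B11 [-]
10: R B7 → L3 hit [-]
11: W B4 → L0 miss wb→B0 [D]
12: R B4 → L0 hit [D]
13: R B3 → L3 miss [-]
14: R B3 → L3 hit [-]
15: W B0 → L0 miss wb→B4 [D]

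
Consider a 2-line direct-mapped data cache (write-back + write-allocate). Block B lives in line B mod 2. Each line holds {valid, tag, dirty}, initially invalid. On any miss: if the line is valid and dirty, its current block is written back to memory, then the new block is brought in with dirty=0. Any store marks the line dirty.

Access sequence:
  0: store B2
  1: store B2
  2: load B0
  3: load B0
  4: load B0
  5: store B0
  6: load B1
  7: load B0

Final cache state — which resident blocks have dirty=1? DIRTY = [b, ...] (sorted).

DIRTY = [0]

  0 | W B2 → L0 miss [D]
  1 | W B2 → L0 hit [D]
  2 | R B0 → L0 miss wb→B2 [-]
  3 | R B0 → L0 hit [-]
  4 | R B0 → L0 hit [-]
  5 | W B0 → L0 hit [D]
  6 | R B1 → L1 miss [-]
  7 | R B0 → L0 hit [D]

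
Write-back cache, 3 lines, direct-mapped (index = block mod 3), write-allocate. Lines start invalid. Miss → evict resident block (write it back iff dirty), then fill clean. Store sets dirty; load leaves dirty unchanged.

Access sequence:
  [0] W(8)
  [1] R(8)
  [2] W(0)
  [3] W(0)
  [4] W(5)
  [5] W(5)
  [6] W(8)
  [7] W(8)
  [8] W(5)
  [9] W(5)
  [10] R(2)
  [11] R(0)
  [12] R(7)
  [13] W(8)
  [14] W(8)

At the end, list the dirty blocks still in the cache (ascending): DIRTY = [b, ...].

DIRTY = [0, 8]

  0 | W B8 → L2 miss [D]
  1 | R B8 → L2 hit [D]
  2 | W B0 → L0 miss [D]
  3 | W B0 → L0 hit [D]
  4 | W B5 → L2 miss wb→B8 [D]
  5 | W B5 → L2 hit [D]
  6 | W B8 → L2 miss wb→B5 [D]
  7 | W B8 → L2 hit [D]
  8 | W B5 → L2 miss wb→B8 [D]
  9 | W B5 → L2 hit [D]
  10 | R B2 → L2 miss wb→B5 [-]
  11 | R B0 → L0 hit [D]
  12 | R B7 → L1 miss [-]
  13 | W B8 → L2 miss [D]
  14 | W B8 → L2 hit [D]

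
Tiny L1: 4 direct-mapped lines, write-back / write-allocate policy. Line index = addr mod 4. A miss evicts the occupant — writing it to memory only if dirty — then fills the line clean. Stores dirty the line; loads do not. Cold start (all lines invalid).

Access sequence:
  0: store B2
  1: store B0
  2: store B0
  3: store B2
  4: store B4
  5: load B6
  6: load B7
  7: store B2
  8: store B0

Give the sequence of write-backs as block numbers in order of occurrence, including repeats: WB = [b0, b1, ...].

0: W B2 -> L2 miss  d=D]
1: W B0 -> L0 miss  d=D]
2: W B0 -> L0 hit  d=D]
3: W B2 -> L2 hit  d=D]
4: W B4 -> L0 miss wb->B0  d=D]
5: R B6 -> L2 miss wb->B2  d=-]
6: R B7 -> L3 miss  d=-]
7: W B2 -> L2 miss  d=D]
8: W B0 -> L0 miss wb->B4  d=D]

WB = [0, 2, 4]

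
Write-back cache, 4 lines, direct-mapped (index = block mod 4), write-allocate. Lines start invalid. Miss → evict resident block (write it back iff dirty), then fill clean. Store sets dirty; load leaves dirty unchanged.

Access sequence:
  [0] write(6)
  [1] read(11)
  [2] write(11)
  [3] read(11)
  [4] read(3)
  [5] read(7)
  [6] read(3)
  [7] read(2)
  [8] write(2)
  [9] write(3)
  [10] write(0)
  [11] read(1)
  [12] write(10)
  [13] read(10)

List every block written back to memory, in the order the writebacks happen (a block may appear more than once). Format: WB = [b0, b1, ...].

0: W B6 -> L2 miss  d=D]
1: R B11 -> L3 miss  d=-]
2: W B11 -> L3 hit  d=D]
3: R B11 -> L3 hit  d=D]
4: R B3 -> L3 miss wb->B11  d=-]
5: R B7 -> L3 miss  d=-]
6: R B3 -> L3 miss  d=-]
7: R B2 -> L2 miss wb->B6  d=-]
8: W B2 -> L2 hit  d=D]
9: W B3 -> L3 hit  d=D]
10: W B0 -> L0 miss  d=D]
11: R B1 -> L1 miss  d=-]
12: W B10 -> L2 miss wb->B2  d=D]
13: R B10 -> L2 hit  d=D]

WB = [11, 6, 2]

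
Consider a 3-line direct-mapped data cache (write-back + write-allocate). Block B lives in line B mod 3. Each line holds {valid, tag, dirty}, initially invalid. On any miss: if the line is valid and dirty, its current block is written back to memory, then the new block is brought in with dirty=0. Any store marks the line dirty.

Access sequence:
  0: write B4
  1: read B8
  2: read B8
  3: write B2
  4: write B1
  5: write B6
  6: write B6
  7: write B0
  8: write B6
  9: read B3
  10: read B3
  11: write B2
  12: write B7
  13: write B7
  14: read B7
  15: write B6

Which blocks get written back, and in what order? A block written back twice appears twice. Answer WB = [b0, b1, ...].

0: W B4 → L1 miss [D]
1: R B8 → L2 miss [-]
2: R B8 → L2 hit [-]
3: W B2 → L2 miss [D]
4: W B1 → L1 miss wb→B4 [D]
5: W B6 → L0 miss [D]
6: W B6 → L0 hit [D]
7: W B0 → L0 miss wb→B6 [D]
8: W B6 → L0 miss wb→B0 [D]
9: R B3 → L0 miss wb→B6 [-]
10: R B3 → L0 hit [-]
11: W B2 → L2 hit [D]
12: W B7 → L1 miss wb→B1 [D]
13: W B7 → L1 hit [D]
14: R B7 → L1 hit [D]
15: W B6 → L0 miss [D]

WB = [4, 6, 0, 6, 1]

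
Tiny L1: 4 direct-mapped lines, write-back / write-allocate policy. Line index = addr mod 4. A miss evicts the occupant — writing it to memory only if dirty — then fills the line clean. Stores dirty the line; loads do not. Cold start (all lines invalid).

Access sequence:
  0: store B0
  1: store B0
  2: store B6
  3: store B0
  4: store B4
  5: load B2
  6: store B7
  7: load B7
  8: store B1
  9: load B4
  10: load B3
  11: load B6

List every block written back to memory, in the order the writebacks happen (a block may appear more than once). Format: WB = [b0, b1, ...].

WB = [0, 6, 7]

  0 | W B0 → L0 miss [D]
  1 | W B0 → L0 hit [D]
  2 | W B6 → L2 miss [D]
  3 | W B0 → L0 hit [D]
  4 | W B4 → L0 miss wb→B0 [D]
  5 | R B2 → L2 miss wb→B6 [-]
  6 | W B7 → L3 miss [D]
  7 | R B7 → L3 hit [D]
  8 | W B1 → L1 miss [D]
  9 | R B4 → L0 hit [D]
  10 | R B3 → L3 miss wb→B7 [-]
  11 | R B6 → L2 miss [-]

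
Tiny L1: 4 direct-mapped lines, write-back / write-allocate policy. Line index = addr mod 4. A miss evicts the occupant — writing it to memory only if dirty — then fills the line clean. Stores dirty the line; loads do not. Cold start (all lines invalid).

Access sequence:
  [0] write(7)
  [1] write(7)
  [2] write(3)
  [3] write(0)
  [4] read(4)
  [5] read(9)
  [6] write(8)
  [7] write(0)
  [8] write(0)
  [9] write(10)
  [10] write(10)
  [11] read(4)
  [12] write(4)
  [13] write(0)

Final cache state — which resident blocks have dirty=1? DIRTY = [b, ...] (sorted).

DIRTY = [0, 3, 10]

  0 | W B7 → L3 miss [D]
  1 | W B7 → L3 hit [D]
  2 | W B3 → L3 miss wb→B7 [D]
  3 | W B0 → L0 miss [D]
  4 | R B4 → L0 miss wb→B0 [-]
  5 | R B9 → L1 miss [-]
  6 | W B8 → L0 miss [D]
  7 | W B0 → L0 miss wb→B8 [D]
  8 | W B0 → L0 hit [D]
  9 | W B10 → L2 miss [D]
  10 | W B10 → L2 hit [D]
  11 | R B4 → L0 miss wb→B0 [-]
  12 | W B4 → L0 hit [D]
  13 | W B0 → L0 miss wb→B4 [D]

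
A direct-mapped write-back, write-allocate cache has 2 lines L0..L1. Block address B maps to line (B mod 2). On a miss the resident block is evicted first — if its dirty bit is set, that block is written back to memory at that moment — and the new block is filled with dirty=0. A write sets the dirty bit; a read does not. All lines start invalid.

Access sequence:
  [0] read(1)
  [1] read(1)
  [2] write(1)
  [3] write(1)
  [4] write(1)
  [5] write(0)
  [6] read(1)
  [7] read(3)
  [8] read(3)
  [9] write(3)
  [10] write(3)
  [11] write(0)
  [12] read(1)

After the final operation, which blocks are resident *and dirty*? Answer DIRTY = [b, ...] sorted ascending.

DIRTY = [0]

  0 | R B1 → L1 miss [-]
  1 | R B1 → L1 hit [-]
  2 | W B1 → L1 hit [D]
  3 | W B1 → L1 hit [D]
  4 | W B1 → L1 hit [D]
  5 | W B0 → L0 miss [D]
  6 | R B1 → L1 hit [D]
  7 | R B3 → L1 miss wb→B1 [-]
  8 | R B3 → L1 hit [-]
  9 | W B3 → L1 hit [D]
  10 | W B3 → L1 hit [D]
  11 | W B0 → L0 hit [D]
  12 | R B1 → L1 miss wb→B3 [-]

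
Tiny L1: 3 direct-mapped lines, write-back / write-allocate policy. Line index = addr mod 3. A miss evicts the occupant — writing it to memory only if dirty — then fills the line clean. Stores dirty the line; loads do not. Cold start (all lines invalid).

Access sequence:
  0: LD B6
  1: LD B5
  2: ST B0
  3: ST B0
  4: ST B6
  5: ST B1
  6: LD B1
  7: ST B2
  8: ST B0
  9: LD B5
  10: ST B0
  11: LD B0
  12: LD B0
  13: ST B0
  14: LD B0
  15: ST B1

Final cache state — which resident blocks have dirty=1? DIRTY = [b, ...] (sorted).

  0 | R B6 → L0 miss [-]
  1 | R B5 → L2 miss [-]
  2 | W B0 → L0 miss [D]
  3 | W B0 → L0 hit [D]
  4 | W B6 → L0 miss wb→B0 [D]
  5 | W B1 → L1 miss [D]
  6 | R B1 → L1 hit [D]
  7 | W B2 → L2 miss [D]
  8 | W B0 → L0 miss wb→B6 [D]
  9 | R B5 → L2 miss wb→B2 [-]
  10 | W B0 → L0 hit [D]
  11 | R B0 → L0 hit [D]
  12 | R B0 → L0 hit [D]
  13 | W B0 → L0 hit [D]
  14 | R B0 → L0 hit [D]
  15 | W B1 → L1 hit [D]

DIRTY = [0, 1]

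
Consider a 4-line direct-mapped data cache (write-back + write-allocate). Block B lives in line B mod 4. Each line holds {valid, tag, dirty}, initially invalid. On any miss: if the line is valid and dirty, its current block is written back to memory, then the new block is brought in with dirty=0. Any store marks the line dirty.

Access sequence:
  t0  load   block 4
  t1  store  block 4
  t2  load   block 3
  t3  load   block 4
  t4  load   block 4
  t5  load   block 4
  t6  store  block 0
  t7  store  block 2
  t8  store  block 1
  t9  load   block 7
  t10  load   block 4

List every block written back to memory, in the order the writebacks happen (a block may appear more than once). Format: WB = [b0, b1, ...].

WB = [4, 0]

0: R B4 -> L0 miss  d=-]
1: W B4 -> L0 hit  d=D]
2: R B3 -> L3 miss  d=-]
3: R B4 -> L0 hit  d=D]
4: R B4 -> L0 hit  d=D]
5: R B4 -> L0 hit  d=D]
6: W B0 -> L0 miss wb->B4  d=D]
7: W B2 -> L2 miss  d=D]
8: W B1 -> L1 miss  d=D]
9: R B7 -> L3 miss  d=-]
10: R B4 -> L0 miss wb->B0  d=-]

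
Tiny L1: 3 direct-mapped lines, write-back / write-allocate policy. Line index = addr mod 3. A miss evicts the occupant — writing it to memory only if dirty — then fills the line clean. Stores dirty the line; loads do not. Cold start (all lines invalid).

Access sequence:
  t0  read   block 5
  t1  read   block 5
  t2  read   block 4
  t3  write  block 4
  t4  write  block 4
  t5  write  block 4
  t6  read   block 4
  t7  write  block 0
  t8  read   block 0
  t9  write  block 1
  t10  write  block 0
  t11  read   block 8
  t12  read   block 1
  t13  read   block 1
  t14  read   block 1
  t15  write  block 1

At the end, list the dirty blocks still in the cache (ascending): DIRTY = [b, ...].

0: R B5 -> L2 miss  d=-]
1: R B5 -> L2 hit  d=-]
2: R B4 -> L1 miss  d=-]
3: W B4 -> L1 hit  d=D]
4: W B4 -> L1 hit  d=D]
5: W B4 -> L1 hit  d=D]
6: R B4 -> L1 hit  d=D]
7: W B0 -> L0 miss  d=D]
8: R B0 -> L0 hit  d=D]
9: W B1 -> L1 miss wb->B4  d=D]
10: W B0 -> L0 hit  d=D]
11: R B8 -> L2 miss  d=-]
12: R B1 -> L1 hit  d=D]
13: R B1 -> L1 hit  d=D]
14: R B1 -> L1 hit  d=D]
15: W B1 -> L1 hit  d=D]

DIRTY = [0, 1]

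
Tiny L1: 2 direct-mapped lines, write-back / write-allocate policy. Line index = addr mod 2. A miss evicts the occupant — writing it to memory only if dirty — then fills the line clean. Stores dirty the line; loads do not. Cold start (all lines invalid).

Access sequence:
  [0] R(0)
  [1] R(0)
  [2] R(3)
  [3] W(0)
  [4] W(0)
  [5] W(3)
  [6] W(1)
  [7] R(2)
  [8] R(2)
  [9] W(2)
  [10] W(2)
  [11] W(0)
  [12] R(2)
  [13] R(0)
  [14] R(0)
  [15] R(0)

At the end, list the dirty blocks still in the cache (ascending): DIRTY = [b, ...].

  0 | R B0 → L0 miss [-]
  1 | R B0 → L0 hit [-]
  2 | R B3 → L1 miss [-]
  3 | W B0 → L0 hit [D]
  4 | W B0 → L0 hit [D]
  5 | W B3 → L1 hit [D]
  6 | W B1 → L1 miss wb→B3 [D]
  7 | R B2 → L0 miss wb→B0 [-]
  8 | R B2 → L0 hit [-]
  9 | W B2 → L0 hit [D]
  10 | W B2 → L0 hit [D]
  11 | W B0 → L0 miss wb→B2 [D]
  12 | R B2 → L0 miss wb→B0 [-]
  13 | R B0 → L0 miss [-]
  14 | R B0 → L0 hit [-]
  15 | R B0 → L0 hit [-]

DIRTY = [1]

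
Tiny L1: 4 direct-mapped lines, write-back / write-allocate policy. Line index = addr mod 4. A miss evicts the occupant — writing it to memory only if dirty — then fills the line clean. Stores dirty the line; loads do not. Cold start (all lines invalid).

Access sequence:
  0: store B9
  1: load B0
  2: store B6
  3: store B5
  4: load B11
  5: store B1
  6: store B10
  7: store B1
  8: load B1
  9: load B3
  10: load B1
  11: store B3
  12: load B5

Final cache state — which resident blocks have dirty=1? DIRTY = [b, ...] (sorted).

0: W B9 -> L1 miss  d=D]
1: R B0 -> L0 miss  d=-]
2: W B6 -> L2 miss  d=D]
3: W B5 -> L1 miss wb->B9  d=D]
4: R B11 -> L3 miss  d=-]
5: W B1 -> L1 miss wb->B5  d=D]
6: W B10 -> L2 miss wb->B6  d=D]
7: W B1 -> L1 hit  d=D]
8: R B1 -> L1 hit  d=D]
9: R B3 -> L3 miss  d=-]
10: R B1 -> L1 hit  d=D]
11: W B3 -> L3 hit  d=D]
12: R B5 -> L1 miss wb->B1  d=-]

DIRTY = [3, 10]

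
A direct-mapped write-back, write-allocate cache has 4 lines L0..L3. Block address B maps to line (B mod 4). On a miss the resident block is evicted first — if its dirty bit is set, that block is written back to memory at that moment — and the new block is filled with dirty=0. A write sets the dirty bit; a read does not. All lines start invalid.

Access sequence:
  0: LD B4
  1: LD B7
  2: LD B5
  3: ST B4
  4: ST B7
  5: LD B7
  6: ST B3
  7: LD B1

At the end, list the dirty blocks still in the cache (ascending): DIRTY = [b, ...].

  0 | R B4 → L0 miss [-]
  1 | R B7 → L3 miss [-]
  2 | R B5 → L1 miss [-]
  3 | W B4 → L0 hit [D]
  4 | W B7 → L3 hit [D]
  5 | R B7 → L3 hit [D]
  6 | W B3 → L3 miss wb→B7 [D]
  7 | R B1 → L1 miss [-]

DIRTY = [3, 4]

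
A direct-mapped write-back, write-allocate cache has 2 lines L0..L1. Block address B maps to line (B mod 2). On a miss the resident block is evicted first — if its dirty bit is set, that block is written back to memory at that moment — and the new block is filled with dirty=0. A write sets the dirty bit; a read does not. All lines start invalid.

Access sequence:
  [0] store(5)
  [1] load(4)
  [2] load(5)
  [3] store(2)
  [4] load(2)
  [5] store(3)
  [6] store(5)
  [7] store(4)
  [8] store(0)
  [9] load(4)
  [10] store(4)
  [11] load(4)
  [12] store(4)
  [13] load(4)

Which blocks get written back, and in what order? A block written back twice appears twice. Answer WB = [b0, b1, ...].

WB = [5, 3, 2, 4, 0]

  0 | W B5 → L1 miss [D]
  1 | R B4 → L0 miss [-]
  2 | R B5 → L1 hit [D]
  3 | W B2 → L0 miss [D]
  4 | R B2 → L0 hit [D]
  5 | W B3 → L1 miss wb→B5 [D]
  6 | W B5 → L1 miss wb→B3 [D]
  7 | W B4 → L0 miss wb→B2 [D]
  8 | W B0 → L0 miss wb→B4 [D]
  9 | R B4 → L0 miss wb→B0 [-]
  10 | W B4 → L0 hit [D]
  11 | R B4 → L0 hit [D]
  12 | W B4 → L0 hit [D]
  13 | R B4 → L0 hit [D]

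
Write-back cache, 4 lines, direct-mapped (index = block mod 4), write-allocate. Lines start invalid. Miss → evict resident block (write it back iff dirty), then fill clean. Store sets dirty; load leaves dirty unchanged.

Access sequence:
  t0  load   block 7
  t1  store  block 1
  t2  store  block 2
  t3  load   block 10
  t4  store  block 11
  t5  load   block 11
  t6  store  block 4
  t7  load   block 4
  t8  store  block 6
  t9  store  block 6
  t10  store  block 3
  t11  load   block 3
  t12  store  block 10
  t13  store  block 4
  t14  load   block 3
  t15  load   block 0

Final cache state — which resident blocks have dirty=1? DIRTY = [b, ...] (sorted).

0: R B7 -> L3 miss  d=-]
1: W B1 -> L1 miss  d=D]
2: W B2 -> L2 miss  d=D]
3: R B10 -> L2 miss wb->B2  d=-]
4: W B11 -> L3 miss  d=D]
5: R B11 -> L3 hit  d=D]
6: W B4 -> L0 miss  d=D]
7: R B4 -> L0 hit  d=D]
8: W B6 -> L2 miss  d=D]
9: W B6 -> L2 hit  d=D]
10: W B3 -> L3 miss wb->B11  d=D]
11: R B3 -> L3 hit  d=D]
12: W B10 -> L2 miss wb->B6  d=D]
13: W B4 -> L0 hit  d=D]
14: R B3 -> L3 hit  d=D]
15: R B0 -> L0 miss wb->B4  d=-]

DIRTY = [1, 3, 10]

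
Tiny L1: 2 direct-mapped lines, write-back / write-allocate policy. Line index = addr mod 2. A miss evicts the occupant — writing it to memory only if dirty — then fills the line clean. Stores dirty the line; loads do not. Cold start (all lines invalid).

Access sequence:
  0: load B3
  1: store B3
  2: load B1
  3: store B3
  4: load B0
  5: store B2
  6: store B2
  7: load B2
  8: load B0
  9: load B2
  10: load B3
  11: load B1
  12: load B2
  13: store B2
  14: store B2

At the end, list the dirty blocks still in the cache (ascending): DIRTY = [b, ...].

DIRTY = [2]

  0 | R B3 → L1 miss [-]
  1 | W B3 → L1 hit [D]
  2 | R B1 → L1 miss wb→B3 [-]
  3 | W B3 → L1 miss [D]
  4 | R B0 → L0 miss [-]
  5 | W B2 → L0 miss [D]
  6 | W B2 → L0 hit [D]
  7 | R B2 → L0 hit [D]
  8 | R B0 → L0 miss wb→B2 [-]
  9 | R B2 → L0 miss [-]
  10 | R B3 → L1 hit [D]
  11 | R B1 → L1 miss wb→B3 [-]
  12 | R B2 → L0 hit [-]
  13 | W B2 → L0 hit [D]
  14 | W B2 → L0 hit [D]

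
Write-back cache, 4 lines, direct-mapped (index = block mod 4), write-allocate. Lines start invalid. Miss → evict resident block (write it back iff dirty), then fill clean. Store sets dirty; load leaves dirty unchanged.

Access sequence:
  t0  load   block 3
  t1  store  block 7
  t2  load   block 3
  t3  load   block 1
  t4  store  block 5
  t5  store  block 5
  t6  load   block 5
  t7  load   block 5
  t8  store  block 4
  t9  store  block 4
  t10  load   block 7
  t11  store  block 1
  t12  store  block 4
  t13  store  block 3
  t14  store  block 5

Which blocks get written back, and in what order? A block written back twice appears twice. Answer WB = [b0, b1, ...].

WB = [7, 5, 1]

0: R B3 → L3 miss [-]
1: W B7 → L3 miss [D]
2: R B3 → L3 miss wb→B7 [-]
3: R B1 → L1 miss [-]
4: W B5 → L1 miss [D]
5: W B5 → L1 hit [D]
6: R B5 → L1 hit [D]
7: R B5 → L1 hit [D]
8: W B4 → L0 miss [D]
9: W B4 → L0 hit [D]
10: R B7 → L3 miss [-]
11: W B1 → L1 miss wb→B5 [D]
12: W B4 → L0 hit [D]
13: W B3 → L3 miss [D]
14: W B5 → L1 miss wb→B1 [D]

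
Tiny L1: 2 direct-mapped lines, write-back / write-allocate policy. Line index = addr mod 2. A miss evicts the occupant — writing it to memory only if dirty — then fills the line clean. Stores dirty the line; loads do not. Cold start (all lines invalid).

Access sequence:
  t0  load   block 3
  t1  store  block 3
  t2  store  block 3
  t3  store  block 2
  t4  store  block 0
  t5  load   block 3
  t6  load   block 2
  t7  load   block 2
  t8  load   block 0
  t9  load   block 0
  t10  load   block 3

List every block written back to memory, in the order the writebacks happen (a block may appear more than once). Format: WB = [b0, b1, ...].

WB = [2, 0]

0: R B3 → L1 miss [-]
1: W B3 → L1 hit [D]
2: W B3 → L1 hit [D]
3: W B2 → L0 miss [D]
4: W B0 → L0 miss wb→B2 [D]
5: R B3 → L1 hit [D]
6: R B2 → L0 miss wb→B0 [-]
7: R B2 → L0 hit [-]
8: R B0 → L0 miss [-]
9: R B0 → L0 hit [-]
10: R B3 → L1 hit [D]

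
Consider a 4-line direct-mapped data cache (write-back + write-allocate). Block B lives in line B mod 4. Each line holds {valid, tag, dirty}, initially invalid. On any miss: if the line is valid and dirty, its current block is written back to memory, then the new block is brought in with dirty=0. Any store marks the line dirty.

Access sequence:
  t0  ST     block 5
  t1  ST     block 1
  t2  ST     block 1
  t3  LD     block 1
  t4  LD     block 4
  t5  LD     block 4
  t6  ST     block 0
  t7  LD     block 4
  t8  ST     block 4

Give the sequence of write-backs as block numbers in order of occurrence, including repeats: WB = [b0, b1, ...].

0: W B5 -> L1 miss  d=D]
1: W B1 -> L1 miss wb->B5  d=D]
2: W B1 -> L1 hit  d=D]
3: R B1 -> L1 hit  d=D]
4: R B4 -> L0 miss  d=-]
5: R B4 -> L0 hit  d=-]
6: W B0 -> L0 miss  d=D]
7: R B4 -> L0 miss wb->B0  d=-]
8: W B4 -> L0 hit  d=D]

WB = [5, 0]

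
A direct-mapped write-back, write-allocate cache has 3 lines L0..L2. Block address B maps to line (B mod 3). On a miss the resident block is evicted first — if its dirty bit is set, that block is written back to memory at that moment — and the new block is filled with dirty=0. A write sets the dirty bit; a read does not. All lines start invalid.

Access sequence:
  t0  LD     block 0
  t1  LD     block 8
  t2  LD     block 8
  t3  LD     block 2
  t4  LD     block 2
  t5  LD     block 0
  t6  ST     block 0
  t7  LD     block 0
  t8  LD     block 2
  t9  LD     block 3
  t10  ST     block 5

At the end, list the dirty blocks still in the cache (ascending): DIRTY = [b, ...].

0: R B0 -> L0 miss  d=-]
1: R B8 -> L2 miss  d=-]
2: R B8 -> L2 hit  d=-]
3: R B2 -> L2 miss  d=-]
4: R B2 -> L2 hit  d=-]
5: R B0 -> L0 hit  d=-]
6: W B0 -> L0 hit  d=D]
7: R B0 -> L0 hit  d=D]
8: R B2 -> L2 hit  d=-]
9: R B3 -> L0 miss wb->B0  d=-]
10: W B5 -> L2 miss  d=D]

DIRTY = [5]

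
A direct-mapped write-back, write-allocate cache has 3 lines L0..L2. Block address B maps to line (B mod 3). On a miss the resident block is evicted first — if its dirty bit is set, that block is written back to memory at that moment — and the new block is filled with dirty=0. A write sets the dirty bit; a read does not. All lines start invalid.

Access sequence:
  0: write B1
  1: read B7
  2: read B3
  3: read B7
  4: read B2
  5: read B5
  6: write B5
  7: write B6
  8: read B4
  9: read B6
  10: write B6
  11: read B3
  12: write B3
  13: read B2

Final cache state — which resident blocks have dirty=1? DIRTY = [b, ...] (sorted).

0: W B1 → L1 miss [D]
1: R B7 → L1 miss wb→B1 [-]
2: R B3 → L0 miss [-]
3: R B7 → L1 hit [-]
4: R B2 → L2 miss [-]
5: R B5 → L2 miss [-]
6: W B5 → L2 hit [D]
7: W B6 → L0 miss [D]
8: R B4 → L1 miss [-]
9: R B6 → L0 hit [D]
10: W B6 → L0 hit [D]
11: R B3 → L0 miss wb→B6 [-]
12: W B3 → L0 hit [D]
13: R B2 → L2 miss wb→B5 [-]

DIRTY = [3]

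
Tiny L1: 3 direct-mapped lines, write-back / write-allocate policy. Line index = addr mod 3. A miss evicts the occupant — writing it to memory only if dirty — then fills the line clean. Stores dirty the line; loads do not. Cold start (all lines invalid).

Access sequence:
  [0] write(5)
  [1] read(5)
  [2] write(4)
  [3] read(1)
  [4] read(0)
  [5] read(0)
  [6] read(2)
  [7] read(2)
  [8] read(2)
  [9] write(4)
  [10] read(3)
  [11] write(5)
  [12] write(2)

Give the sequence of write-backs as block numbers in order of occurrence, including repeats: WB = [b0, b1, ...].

  0 | W B5 → L2 miss [D]
  1 | R B5 → L2 hit [D]
  2 | W B4 → L1 miss [D]
  3 | R B1 → L1 miss wb→B4 [-]
  4 | R B0 → L0 miss [-]
  5 | R B0 → L0 hit [-]
  6 | R B2 → L2 miss wb→B5 [-]
  7 | R B2 → L2 hit [-]
  8 | R B2 → L2 hit [-]
  9 | W B4 → L1 miss [D]
  10 | R B3 → L0 miss [-]
  11 | W B5 → L2 miss [D]
  12 | W B2 → L2 miss wb→B5 [D]

WB = [4, 5, 5]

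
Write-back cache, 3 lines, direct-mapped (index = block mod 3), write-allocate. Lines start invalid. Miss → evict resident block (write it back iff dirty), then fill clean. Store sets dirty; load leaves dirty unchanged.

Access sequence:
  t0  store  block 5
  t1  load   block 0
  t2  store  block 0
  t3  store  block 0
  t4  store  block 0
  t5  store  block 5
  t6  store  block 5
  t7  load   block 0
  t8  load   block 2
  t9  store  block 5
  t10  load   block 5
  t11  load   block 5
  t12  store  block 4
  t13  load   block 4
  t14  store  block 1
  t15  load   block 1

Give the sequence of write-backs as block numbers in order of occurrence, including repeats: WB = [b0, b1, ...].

0: W B5 -> L2 miss  d=D]
1: R B0 -> L0 miss  d=-]
2: W B0 -> L0 hit  d=D]
3: W B0 -> L0 hit  d=D]
4: W B0 -> L0 hit  d=D]
5: W B5 -> L2 hit  d=D]
6: W B5 -> L2 hit  d=D]
7: R B0 -> L0 hit  d=D]
8: R B2 -> L2 miss wb->B5  d=-]
9: W B5 -> L2 miss  d=D]
10: R B5 -> L2 hit  d=D]
11: R B5 -> L2 hit  d=D]
12: W B4 -> L1 miss  d=D]
13: R B4 -> L1 hit  d=D]
14: W B1 -> L1 miss wb->B4  d=D]
15: R B1 -> L1 hit  d=D]

WB = [5, 4]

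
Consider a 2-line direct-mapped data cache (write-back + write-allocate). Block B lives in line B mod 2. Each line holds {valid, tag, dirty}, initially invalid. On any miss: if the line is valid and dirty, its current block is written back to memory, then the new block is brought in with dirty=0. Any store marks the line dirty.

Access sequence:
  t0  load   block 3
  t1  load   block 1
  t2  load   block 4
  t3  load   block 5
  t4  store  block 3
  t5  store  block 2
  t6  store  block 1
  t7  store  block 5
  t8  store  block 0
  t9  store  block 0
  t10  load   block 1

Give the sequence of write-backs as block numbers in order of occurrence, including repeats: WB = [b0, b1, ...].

0: R B3 -> L1 miss  d=-]
1: R B1 -> L1 miss  d=-]
2: R B4 -> L0 miss  d=-]
3: R B5 -> L1 miss  d=-]
4: W B3 -> L1 miss  d=D]
5: W B2 -> L0 miss  d=D]
6: W B1 -> L1 miss wb->B3  d=D]
7: W B5 -> L1 miss wb->B1  d=D]
8: W B0 -> L0 miss wb->B2  d=D]
9: W B0 -> L0 hit  d=D]
10: R B1 -> L1 miss wb->B5  d=-]

WB = [3, 1, 2, 5]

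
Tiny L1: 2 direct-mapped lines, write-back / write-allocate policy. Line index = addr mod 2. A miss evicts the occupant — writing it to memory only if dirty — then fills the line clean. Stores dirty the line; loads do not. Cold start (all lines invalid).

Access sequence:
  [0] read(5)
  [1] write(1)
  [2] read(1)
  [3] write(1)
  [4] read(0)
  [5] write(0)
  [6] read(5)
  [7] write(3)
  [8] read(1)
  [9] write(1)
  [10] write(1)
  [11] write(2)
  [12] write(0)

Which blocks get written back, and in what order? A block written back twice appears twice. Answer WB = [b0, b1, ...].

WB = [1, 3, 0, 2]

0: R B5 -> L1 miss  d=-]
1: W B1 -> L1 miss  d=D]
2: R B1 -> L1 hit  d=D]
3: W B1 -> L1 hit  d=D]
4: R B0 -> L0 miss  d=-]
5: W B0 -> L0 hit  d=D]
6: R B5 -> L1 miss wb->B1  d=-]
7: W B3 -> L1 miss  d=D]
8: R B1 -> L1 miss wb->B3  d=-]
9: W B1 -> L1 hit  d=D]
10: W B1 -> L1 hit  d=D]
11: W B2 -> L0 miss wb->B0  d=D]
12: W B0 -> L0 miss wb->B2  d=D]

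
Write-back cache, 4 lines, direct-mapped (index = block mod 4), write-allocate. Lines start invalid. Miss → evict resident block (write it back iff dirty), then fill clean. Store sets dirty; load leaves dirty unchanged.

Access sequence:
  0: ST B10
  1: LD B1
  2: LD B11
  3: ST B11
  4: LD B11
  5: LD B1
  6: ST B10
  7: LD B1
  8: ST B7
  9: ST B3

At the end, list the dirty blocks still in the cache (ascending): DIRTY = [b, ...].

DIRTY = [3, 10]

0: W B10 → L2 miss [D]
1: R B1 → L1 miss [-]
2: R B11 → L3 miss [-]
3: W B11 → L3 hit [D]
4: R B11 → L3 hit [D]
5: R B1 → L1 hit [-]
6: W B10 → L2 hit [D]
7: R B1 → L1 hit [-]
8: W B7 → L3 miss wb→B11 [D]
9: W B3 → L3 miss wb→B7 [D]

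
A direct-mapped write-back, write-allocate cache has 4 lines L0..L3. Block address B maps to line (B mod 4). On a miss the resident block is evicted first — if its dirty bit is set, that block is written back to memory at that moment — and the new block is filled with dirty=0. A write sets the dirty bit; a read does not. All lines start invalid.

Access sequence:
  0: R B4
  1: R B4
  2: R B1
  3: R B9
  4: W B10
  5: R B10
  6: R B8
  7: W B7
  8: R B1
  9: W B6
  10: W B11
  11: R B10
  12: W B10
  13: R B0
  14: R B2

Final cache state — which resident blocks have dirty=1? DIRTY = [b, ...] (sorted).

DIRTY = [11]

  0 | R B4 → L0 miss [-]
  1 | R B4 → L0 hit [-]
  2 | R B1 → L1 miss [-]
  3 | R B9 → L1 miss [-]
  4 | W B10 → L2 miss [D]
  5 | R B10 → L2 hit [D]
  6 | R B8 → L0 miss [-]
  7 | W B7 → L3 miss [D]
  8 | R B1 → L1 miss [-]
  9 | W B6 → L2 miss wb→B10 [D]
  10 | W B11 → L3 miss wb→B7 [D]
  11 | R B10 → L2 miss wb→B6 [-]
  12 | W B10 → L2 hit [D]
  13 | R B0 → L0 miss [-]
  14 | R B2 → L2 miss wb→B10 [-]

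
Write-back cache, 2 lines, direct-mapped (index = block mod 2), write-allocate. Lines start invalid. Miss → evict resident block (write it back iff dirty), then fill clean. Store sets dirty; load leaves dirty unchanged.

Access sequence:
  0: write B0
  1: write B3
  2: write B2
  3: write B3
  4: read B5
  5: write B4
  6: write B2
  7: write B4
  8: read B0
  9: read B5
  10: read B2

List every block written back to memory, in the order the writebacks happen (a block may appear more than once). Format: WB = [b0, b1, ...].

0: W B0 -> L0 miss  d=D]
1: W B3 -> L1 miss  d=D]
2: W B2 -> L0 miss wb->B0  d=D]
3: W B3 -> L1 hit  d=D]
4: R B5 -> L1 miss wb->B3  d=-]
5: W B4 -> L0 miss wb->B2  d=D]
6: W B2 -> L0 miss wb->B4  d=D]
7: W B4 -> L0 miss wb->B2  d=D]
8: R B0 -> L0 miss wb->B4  d=-]
9: R B5 -> L1 hit  d=-]
10: R B2 -> L0 miss  d=-]

WB = [0, 3, 2, 4, 2, 4]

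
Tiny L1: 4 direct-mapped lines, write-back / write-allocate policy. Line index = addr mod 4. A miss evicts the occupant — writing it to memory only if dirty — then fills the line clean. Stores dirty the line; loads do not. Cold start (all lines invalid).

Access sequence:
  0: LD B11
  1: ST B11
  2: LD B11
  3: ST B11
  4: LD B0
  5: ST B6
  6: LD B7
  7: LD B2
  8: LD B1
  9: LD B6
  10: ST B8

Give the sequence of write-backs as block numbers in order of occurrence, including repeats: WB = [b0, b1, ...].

WB = [11, 6]

0: R B11 -> L3 miss  d=-]
1: W B11 -> L3 hit  d=D]
2: R B11 -> L3 hit  d=D]
3: W B11 -> L3 hit  d=D]
4: R B0 -> L0 miss  d=-]
5: W B6 -> L2 miss  d=D]
6: R B7 -> L3 miss wb->B11  d=-]
7: R B2 -> L2 miss wb->B6  d=-]
8: R B1 -> L1 miss  d=-]
9: R B6 -> L2 miss  d=-]
10: W B8 -> L0 miss  d=D]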